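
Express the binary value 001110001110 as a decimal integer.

Sum of powers of 2 for each 1-bit:
2^1 + 2^2 + 2^3 + 2^7 + 2^8 + 2^9
= 2 + 4 + 8 + 128 + 256 + 512
= 910



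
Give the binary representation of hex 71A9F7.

Convert each hex digit to 4 bits:
  7 = 0111
  1 = 0001
  A = 1010
  9 = 1001
  F = 1111
  7 = 0111
Concatenate: 011100011010100111110111



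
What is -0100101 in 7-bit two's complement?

Original: 0100101
Step 1 - Invert all bits: 1011010
Step 2 - Add 1: 1011011
Verification: 0100101 + 1011011 = 10000000; discarding the end carry (carry out of the top bit) leaves the 7-bit value 0000000, as required for x + (-x)



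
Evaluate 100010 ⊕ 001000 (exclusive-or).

XOR: 1 when bits differ
  100010
^ 001000
--------
  101010
Decimal: 34 ^ 8 = 42



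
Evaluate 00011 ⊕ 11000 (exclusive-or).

XOR: 1 when bits differ
  00011
^ 11000
-------
  11011
Decimal: 3 ^ 24 = 27



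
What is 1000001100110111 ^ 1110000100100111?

XOR: 1 when bits differ
  1000001100110111
^ 1110000100100111
------------------
  0110001000010000
Decimal: 33591 ^ 57639 = 25104



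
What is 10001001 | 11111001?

OR: 1 when either bit is 1
  10001001
| 11111001
----------
  11111001
Decimal: 137 | 249 = 249



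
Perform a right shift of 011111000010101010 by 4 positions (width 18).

Original: 011111000010101010 (decimal 127146)
Shift right by 4 positions
Drop the 4 low bits; fill with zeros on the left
Result: 000001111100001010 (decimal 7946)
Equivalent: 127146 >> 4 = 127146 ÷ 2^4 = 7946



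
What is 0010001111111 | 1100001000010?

OR: 1 when either bit is 1
  0010001111111
| 1100001000010
---------------
  1110001111111
Decimal: 1151 | 6210 = 7295



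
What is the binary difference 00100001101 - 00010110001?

Method 1 - Direct subtraction (column by column from the right: bit − bit − borrow-in; if negative, add 2 and borrow 1 from the next column):
borrow: 00111100000
        00100001101
-       00010110001
-------------------
        00001011100

Method 2 - Add two's complement:
Two's complement of 00010110001: invert → 11101001110, add 1 → 11101001111
  00100001101
+ 11101001111
-------------
 100001011100  (end carry out of the top bit = 1)
Discarding the end carry: 00001011100
Decimal check:
  00100001101 = 256 + 8 + 4 + 1 = 269
  00010110001 = 128 + 32 + 16 + 1 = 177
  269 - 177 = 92, and 00001011100 = 64 + 16 + 8 + 4 = 92 ✓



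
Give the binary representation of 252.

Using repeated division by 2:
252 ÷ 2 = 126 remainder 0
126 ÷ 2 = 63 remainder 0
63 ÷ 2 = 31 remainder 1
31 ÷ 2 = 15 remainder 1
15 ÷ 2 = 7 remainder 1
7 ÷ 2 = 3 remainder 1
3 ÷ 2 = 1 remainder 1
1 ÷ 2 = 0 remainder 1
Reading remainders bottom to top: 11111100



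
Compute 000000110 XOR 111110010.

XOR: 1 when bits differ
  000000110
^ 111110010
-----------
  111110100
Decimal: 6 ^ 498 = 500



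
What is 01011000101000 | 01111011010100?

OR: 1 when either bit is 1
  01011000101000
| 01111011010100
----------------
  01111011111100
Decimal: 5672 | 7892 = 7932



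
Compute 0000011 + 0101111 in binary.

Add column by column from the right: bit + bit + carry-in; write the sum mod 2, carry 1 when the sum is 2 or 3.
carry:  0011110
        0000011
+       0101111
---------------
       00110010
(the carry out of the leftmost column, 0, becomes the leading bit)
Decimal check:
  0000011 = 2 + 1 = 3
  0101111 = 32 + 8 + 4 + 2 + 1 = 47
  3 + 47 = 50, and 00110010 = 32 + 16 + 2 = 50 ✓



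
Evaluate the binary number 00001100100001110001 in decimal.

Sum of powers of 2 for each 1-bit:
2^0 + 2^4 + 2^5 + 2^6 + 2^11 + 2^14 + 2^15
= 1 + 16 + 32 + 64 + 2048 + 16384 + 32768
= 51313



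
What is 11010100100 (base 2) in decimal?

Sum of powers of 2 for each 1-bit:
2^2 + 2^5 + 2^7 + 2^9 + 2^10
= 4 + 32 + 128 + 512 + 1024
= 1700



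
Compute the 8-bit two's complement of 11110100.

Original (sign bit 1, negative): 11110100
Step 1 - Invert all bits: 00001011
Step 2 - Add 1: 00001100
Verification: 11110100 + 00001100 = 100000000; discarding the end carry (carry out of the top bit) leaves the 8-bit value 00000000, as required for x + (-x)



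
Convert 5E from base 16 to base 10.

Expand by place value (powers of 16):
Digit values: E = 14
5E = 5 × 16^1 + 14 × 16^0
= 5 × 16 + 14 × 1
= 80 + 14
= 94



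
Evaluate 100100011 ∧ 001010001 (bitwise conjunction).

AND: 1 only when both bits are 1
  100100011
& 001010001
-----------
  000000001
Decimal: 291 & 81 = 1



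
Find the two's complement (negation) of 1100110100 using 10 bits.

Original (sign bit 1, negative): 1100110100
Step 1 - Invert all bits: 0011001011
Step 2 - Add 1: 0011001100
Verification: 1100110100 + 0011001100 = 10000000000; discarding the end carry (carry out of the top bit) leaves the 10-bit value 0000000000, as required for x + (-x)



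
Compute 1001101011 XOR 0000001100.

XOR: 1 when bits differ
  1001101011
^ 0000001100
------------
  1001100111
Decimal: 619 ^ 12 = 615



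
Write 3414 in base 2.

Using repeated division by 2:
3414 ÷ 2 = 1707 remainder 0
1707 ÷ 2 = 853 remainder 1
853 ÷ 2 = 426 remainder 1
426 ÷ 2 = 213 remainder 0
213 ÷ 2 = 106 remainder 1
106 ÷ 2 = 53 remainder 0
53 ÷ 2 = 26 remainder 1
26 ÷ 2 = 13 remainder 0
13 ÷ 2 = 6 remainder 1
6 ÷ 2 = 3 remainder 0
3 ÷ 2 = 1 remainder 1
1 ÷ 2 = 0 remainder 1
Reading remainders bottom to top: 110101010110



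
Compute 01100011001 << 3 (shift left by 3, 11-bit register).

Original: 01100011001 (decimal 793)
Shift left by 3 positions
Append 3 zeros on the right and drop the 3 high bits that overflow the 11-bit width
Result: 00011001000 (decimal 200)
Equivalent: 793 << 3 = 793 × 2^3 = 6344, truncated to 11 bits = 200



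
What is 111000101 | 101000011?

OR: 1 when either bit is 1
  111000101
| 101000011
-----------
  111000111
Decimal: 453 | 323 = 455



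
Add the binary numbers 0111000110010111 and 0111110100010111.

Add column by column from the right: bit + bit + carry-in; write the sum mod 2, carry 1 when the sum is 2 or 3.
carry:  1110001000101110
        0111000110010111
+       0111110100010111
------------------------
       01110111010101110
(the carry out of the leftmost column, 0, becomes the leading bit)
Decimal check:
  0111000110010111 = 16384 + 8192 + 4096 + 256 + 128 + 16 + 4 + 2 + 1 = 29079
  0111110100010111 = 16384 + 8192 + 4096 + 2048 + 1024 + 256 + 16 + 4 + 2 + 1 = 32023
  29079 + 32023 = 61102, and 01110111010101110 = 32768 + 16384 + 8192 + 2048 + 1024 + 512 + 128 + 32 + 8 + 4 + 2 = 61102 ✓



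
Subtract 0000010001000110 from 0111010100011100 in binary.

Method 1 - Direct subtraction (column by column from the right: bit − bit − borrow-in; if negative, add 2 and borrow 1 from the next column):
borrow: 0000000110001100
        0111010100011100
-       0000010001000110
------------------------
        0111000011010110

Method 2 - Add two's complement:
Two's complement of 0000010001000110: invert → 1111101110111001, add 1 → 1111101110111010
  0111010100011100
+ 1111101110111010
------------------
 10111000011010110  (end carry out of the top bit = 1)
Discarding the end carry: 0111000011010110
Decimal check:
  0111010100011100 = 16384 + 8192 + 4096 + 1024 + 256 + 16 + 8 + 4 = 29980
  0000010001000110 = 1024 + 64 + 4 + 2 = 1094
  29980 - 1094 = 28886, and 0111000011010110 = 16384 + 8192 + 4096 + 128 + 64 + 16 + 4 + 2 = 28886 ✓



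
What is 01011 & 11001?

AND: 1 only when both bits are 1
  01011
& 11001
-------
  01001
Decimal: 11 & 25 = 9



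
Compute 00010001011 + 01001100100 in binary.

Add column by column from the right: bit + bit + carry-in; write the sum mod 2, carry 1 when the sum is 2 or 3.
carry:  00000000000
        00010001011
+       01001100100
-------------------
       001011101111
(the carry out of the leftmost column, 0, becomes the leading bit)
Decimal check:
  00010001011 = 128 + 8 + 2 + 1 = 139
  01001100100 = 512 + 64 + 32 + 4 = 612
  139 + 612 = 751, and 001011101111 = 512 + 128 + 64 + 32 + 8 + 4 + 2 + 1 = 751 ✓



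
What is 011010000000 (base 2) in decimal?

Sum of powers of 2 for each 1-bit:
2^7 + 2^9 + 2^10
= 128 + 512 + 1024
= 1664



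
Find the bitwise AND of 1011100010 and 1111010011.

AND: 1 only when both bits are 1
  1011100010
& 1111010011
------------
  1011000010
Decimal: 738 & 979 = 706



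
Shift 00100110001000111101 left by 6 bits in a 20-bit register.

Original: 00100110001000111101 (decimal 156221)
Shift left by 6 positions
Append 6 zeros on the right and drop the 6 high bits that overflow the 20-bit width
Result: 10001000111101000000 (decimal 560960)
Equivalent: 156221 << 6 = 156221 × 2^6 = 9998144, truncated to 20 bits = 560960



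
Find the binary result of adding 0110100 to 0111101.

Add column by column from the right: bit + bit + carry-in; write the sum mod 2, carry 1 when the sum is 2 or 3.
carry:  1111000
        0110100
+       0111101
---------------
       01110001
(the carry out of the leftmost column, 0, becomes the leading bit)
Decimal check:
  0110100 = 32 + 16 + 4 = 52
  0111101 = 32 + 16 + 8 + 4 + 1 = 61
  52 + 61 = 113, and 01110001 = 64 + 32 + 16 + 1 = 113 ✓



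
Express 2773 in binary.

Using repeated division by 2:
2773 ÷ 2 = 1386 remainder 1
1386 ÷ 2 = 693 remainder 0
693 ÷ 2 = 346 remainder 1
346 ÷ 2 = 173 remainder 0
173 ÷ 2 = 86 remainder 1
86 ÷ 2 = 43 remainder 0
43 ÷ 2 = 21 remainder 1
21 ÷ 2 = 10 remainder 1
10 ÷ 2 = 5 remainder 0
5 ÷ 2 = 2 remainder 1
2 ÷ 2 = 1 remainder 0
1 ÷ 2 = 0 remainder 1
Reading remainders bottom to top: 101011010101



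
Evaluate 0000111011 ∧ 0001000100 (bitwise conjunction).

AND: 1 only when both bits are 1
  0000111011
& 0001000100
------------
  0000000000
Decimal: 59 & 68 = 0



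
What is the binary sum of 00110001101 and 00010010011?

Add column by column from the right: bit + bit + carry-in; write the sum mod 2, carry 1 when the sum is 2 or 3.
carry:  01100111110
        00110001101
+       00010010011
-------------------
       001000100000
(the carry out of the leftmost column, 0, becomes the leading bit)
Decimal check:
  00110001101 = 256 + 128 + 8 + 4 + 1 = 397
  00010010011 = 128 + 16 + 2 + 1 = 147
  397 + 147 = 544, and 001000100000 = 512 + 32 = 544 ✓



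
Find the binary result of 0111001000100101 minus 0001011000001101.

Method 1 - Direct subtraction (column by column from the right: bit − bit − borrow-in; if negative, add 2 and borrow 1 from the next column):
borrow: 0011100000110000
        0111001000100101
-       0001011000001101
------------------------
        0101110000011000

Method 2 - Add two's complement:
Two's complement of 0001011000001101: invert → 1110100111110010, add 1 → 1110100111110011
  0111001000100101
+ 1110100111110011
------------------
 10101110000011000  (end carry out of the top bit = 1)
Discarding the end carry: 0101110000011000
Decimal check:
  0111001000100101 = 16384 + 8192 + 4096 + 512 + 32 + 4 + 1 = 29221
  0001011000001101 = 4096 + 1024 + 512 + 8 + 4 + 1 = 5645
  29221 - 5645 = 23576, and 0101110000011000 = 16384 + 4096 + 2048 + 1024 + 16 + 8 = 23576 ✓



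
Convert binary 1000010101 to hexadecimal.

Group into 4-bit nibbles from right:
  0010 = 2
  0001 = 1
  0101 = 5
Result: 215



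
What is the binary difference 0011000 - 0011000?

Method 1 - Direct subtraction (column by column from the right: bit − bit − borrow-in; if negative, add 2 and borrow 1 from the next column):
borrow: 0000000
        0011000
-       0011000
---------------
        0000000

Method 2 - Add two's complement:
Two's complement of 0011000: invert → 1100111, add 1 → 1101000
  0011000
+ 1101000
---------
 10000000  (end carry out of the top bit = 1)
Discarding the end carry: 0000000
Decimal check:
  0011000 = 16 + 8 = 24
  0011000 = 16 + 8 = 24
  24 - 24 = 0, and 0000000 = 0 ✓



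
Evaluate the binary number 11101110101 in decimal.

Sum of powers of 2 for each 1-bit:
2^0 + 2^2 + 2^4 + 2^5 + 2^6 + 2^8 + 2^9 + 2^10
= 1 + 4 + 16 + 32 + 64 + 256 + 512 + 1024
= 1909



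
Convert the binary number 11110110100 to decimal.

Sum of powers of 2 for each 1-bit:
2^2 + 2^4 + 2^5 + 2^7 + 2^8 + 2^9 + 2^10
= 4 + 16 + 32 + 128 + 256 + 512 + 1024
= 1972



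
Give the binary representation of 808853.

Using repeated division by 2:
808853 ÷ 2 = 404426 remainder 1
404426 ÷ 2 = 202213 remainder 0
202213 ÷ 2 = 101106 remainder 1
101106 ÷ 2 = 50553 remainder 0
50553 ÷ 2 = 25276 remainder 1
25276 ÷ 2 = 12638 remainder 0
12638 ÷ 2 = 6319 remainder 0
6319 ÷ 2 = 3159 remainder 1
3159 ÷ 2 = 1579 remainder 1
1579 ÷ 2 = 789 remainder 1
789 ÷ 2 = 394 remainder 1
394 ÷ 2 = 197 remainder 0
197 ÷ 2 = 98 remainder 1
98 ÷ 2 = 49 remainder 0
49 ÷ 2 = 24 remainder 1
24 ÷ 2 = 12 remainder 0
12 ÷ 2 = 6 remainder 0
6 ÷ 2 = 3 remainder 0
3 ÷ 2 = 1 remainder 1
1 ÷ 2 = 0 remainder 1
Reading remainders bottom to top: 11000101011110010101



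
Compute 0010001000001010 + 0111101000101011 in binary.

Add column by column from the right: bit + bit + carry-in; write the sum mod 2, carry 1 when the sum is 2 or 3.
carry:  1100010000010100
        0010001000001010
+       0111101000101011
------------------------
       01001110000110101
(the carry out of the leftmost column, 0, becomes the leading bit)
Decimal check:
  0010001000001010 = 8192 + 512 + 8 + 2 = 8714
  0111101000101011 = 16384 + 8192 + 4096 + 2048 + 512 + 32 + 8 + 2 + 1 = 31275
  8714 + 31275 = 39989, and 01001110000110101 = 32768 + 4096 + 2048 + 1024 + 32 + 16 + 4 + 1 = 39989 ✓



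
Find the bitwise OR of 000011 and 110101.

OR: 1 when either bit is 1
  000011
| 110101
--------
  110111
Decimal: 3 | 53 = 55



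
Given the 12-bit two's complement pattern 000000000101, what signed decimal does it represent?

Binary: 000000000101
Sign bit: 0 (non-negative)
Read directly as an unsigned value:
000000000101 = 4 + 1 = 5
Value: 5



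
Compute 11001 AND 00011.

AND: 1 only when both bits are 1
  11001
& 00011
-------
  00001
Decimal: 25 & 3 = 1



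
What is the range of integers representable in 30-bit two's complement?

For 30-bit two's complement:
Minimum: -2^29 = -536870912
Maximum: 2^29 - 1 = 536870911



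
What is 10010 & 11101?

AND: 1 only when both bits are 1
  10010
& 11101
-------
  10000
Decimal: 18 & 29 = 16



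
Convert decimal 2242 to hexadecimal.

Using repeated division by 16 (digits 10–15 are A–F):
2242 ÷ 16 = 140 remainder 2
140 ÷ 16 = 8 remainder 12 (C)
8 ÷ 16 = 0 remainder 8
Reading remainders bottom to top: 8C2



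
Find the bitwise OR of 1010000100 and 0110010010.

OR: 1 when either bit is 1
  1010000100
| 0110010010
------------
  1110010110
Decimal: 644 | 402 = 918



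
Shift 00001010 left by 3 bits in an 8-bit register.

Original: 00001010 (decimal 10)
Shift left by 3 positions
Append 3 zeros on the right
Result: 01010000 (decimal 80)
Equivalent: 10 << 3 = 10 × 2^3 = 80



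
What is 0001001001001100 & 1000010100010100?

AND: 1 only when both bits are 1
  0001001001001100
& 1000010100010100
------------------
  0000000000000100
Decimal: 4684 & 34068 = 4



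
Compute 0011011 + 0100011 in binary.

Add column by column from the right: bit + bit + carry-in; write the sum mod 2, carry 1 when the sum is 2 or 3.
carry:  0000110
        0011011
+       0100011
---------------
       00111110
(the carry out of the leftmost column, 0, becomes the leading bit)
Decimal check:
  0011011 = 16 + 8 + 2 + 1 = 27
  0100011 = 32 + 2 + 1 = 35
  27 + 35 = 62, and 00111110 = 32 + 16 + 8 + 4 + 2 = 62 ✓



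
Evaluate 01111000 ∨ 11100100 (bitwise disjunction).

OR: 1 when either bit is 1
  01111000
| 11100100
----------
  11111100
Decimal: 120 | 228 = 252



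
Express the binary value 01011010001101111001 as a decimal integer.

Sum of powers of 2 for each 1-bit:
2^0 + 2^3 + 2^4 + 2^5 + 2^6 + 2^8 + 2^9 + 2^13 + 2^15 + 2^16 + 2^18
= 1 + 8 + 16 + 32 + 64 + 256 + 512 + 8192 + 32768 + 65536 + 262144
= 369529



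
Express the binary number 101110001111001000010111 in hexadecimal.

Group into 4-bit nibbles from right:
  1011 = B
  1000 = 8
  1111 = F
  0010 = 2
  0001 = 1
  0111 = 7
Result: B8F217



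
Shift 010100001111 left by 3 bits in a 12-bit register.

Original: 010100001111 (decimal 1295)
Shift left by 3 positions
Append 3 zeros on the right and drop the 3 high bits that overflow the 12-bit width
Result: 100001111000 (decimal 2168)
Equivalent: 1295 << 3 = 1295 × 2^3 = 10360, truncated to 12 bits = 2168



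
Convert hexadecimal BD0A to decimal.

Expand by place value (powers of 16):
Digit values: B = 11, D = 13, A = 10
BD0A = 11 × 16^3 + 13 × 16^2 + 0 × 16^1 + 10 × 16^0
= 11 × 4096 + 13 × 256 + 0 × 16 + 10 × 1
= 45056 + 3328 + 0 + 10
= 48394



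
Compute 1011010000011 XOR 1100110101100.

XOR: 1 when bits differ
  1011010000011
^ 1100110101100
---------------
  0111100101111
Decimal: 5763 ^ 6572 = 3887



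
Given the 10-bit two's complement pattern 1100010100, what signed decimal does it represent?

Binary: 1100010100
Sign bit: 1 (negative)
Invert: 0011101011
Add 1:  0011101100
Magnitude: 0011101100 = 128 + 64 + 32 + 8 + 4 = 236
Value: -236



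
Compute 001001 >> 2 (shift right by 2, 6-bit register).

Original: 001001 (decimal 9)
Shift right by 2 positions
Drop the 2 low bits; fill with zeros on the left
Result: 000010 (decimal 2)
Equivalent: 9 >> 2 = 9 ÷ 2^2 = 2



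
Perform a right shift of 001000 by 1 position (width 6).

Original: 001000 (decimal 8)
Shift right by 1 position
Drop the 1 low bit; fill with zero on the left
Result: 000100 (decimal 4)
Equivalent: 8 >> 1 = 8 ÷ 2^1 = 4



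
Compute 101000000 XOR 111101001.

XOR: 1 when bits differ
  101000000
^ 111101001
-----------
  010101001
Decimal: 320 ^ 489 = 169



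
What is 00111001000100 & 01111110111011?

AND: 1 only when both bits are 1
  00111001000100
& 01111110111011
----------------
  00111000000000
Decimal: 3652 & 8123 = 3584



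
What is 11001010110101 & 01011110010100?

AND: 1 only when both bits are 1
  11001010110101
& 01011110010100
----------------
  01001010010100
Decimal: 12981 & 6036 = 4756



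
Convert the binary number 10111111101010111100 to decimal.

Sum of powers of 2 for each 1-bit:
2^2 + 2^3 + 2^4 + 2^5 + 2^7 + 2^9 + 2^11 + 2^12 + 2^13 + 2^14 + 2^15 + 2^16 + 2^17 + 2^19
= 4 + 8 + 16 + 32 + 128 + 512 + 2048 + 4096 + 8192 + 16384 + 32768 + 65536 + 131072 + 524288
= 785084



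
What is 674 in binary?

Using repeated division by 2:
674 ÷ 2 = 337 remainder 0
337 ÷ 2 = 168 remainder 1
168 ÷ 2 = 84 remainder 0
84 ÷ 2 = 42 remainder 0
42 ÷ 2 = 21 remainder 0
21 ÷ 2 = 10 remainder 1
10 ÷ 2 = 5 remainder 0
5 ÷ 2 = 2 remainder 1
2 ÷ 2 = 1 remainder 0
1 ÷ 2 = 0 remainder 1
Reading remainders bottom to top: 1010100010



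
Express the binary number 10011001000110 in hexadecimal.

Group into 4-bit nibbles from right:
  0010 = 2
  0110 = 6
  0100 = 4
  0110 = 6
Result: 2646



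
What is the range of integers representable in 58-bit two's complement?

For 58-bit two's complement:
Minimum: -2^57 = -144115188075855872
Maximum: 2^57 - 1 = 144115188075855871



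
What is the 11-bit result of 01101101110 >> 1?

Original: 01101101110 (decimal 878)
Shift right by 1 position
Drop the 1 low bit; fill with zero on the left
Result: 00110110111 (decimal 439)
Equivalent: 878 >> 1 = 878 ÷ 2^1 = 439



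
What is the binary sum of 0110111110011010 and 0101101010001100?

Add column by column from the right: bit + bit + carry-in; write the sum mod 2, carry 1 when the sum is 2 or 3.
carry:  1111111100110000
        0110111110011010
+       0101101010001100
------------------------
       01100101000100110
(the carry out of the leftmost column, 0, becomes the leading bit)
Decimal check:
  0110111110011010 = 16384 + 8192 + 2048 + 1024 + 512 + 256 + 128 + 16 + 8 + 2 = 28570
  0101101010001100 = 16384 + 4096 + 2048 + 512 + 128 + 8 + 4 = 23180
  28570 + 23180 = 51750, and 01100101000100110 = 32768 + 16384 + 2048 + 512 + 32 + 4 + 2 = 51750 ✓



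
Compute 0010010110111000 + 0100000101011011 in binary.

Add column by column from the right: bit + bit + carry-in; write the sum mod 2, carry 1 when the sum is 2 or 3.
carry:  0000001111110000
        0010010110111000
+       0100000101011011
------------------------
       00110011100010011
(the carry out of the leftmost column, 0, becomes the leading bit)
Decimal check:
  0010010110111000 = 8192 + 1024 + 256 + 128 + 32 + 16 + 8 = 9656
  0100000101011011 = 16384 + 256 + 64 + 16 + 8 + 2 + 1 = 16731
  9656 + 16731 = 26387, and 00110011100010011 = 16384 + 8192 + 1024 + 512 + 256 + 16 + 2 + 1 = 26387 ✓



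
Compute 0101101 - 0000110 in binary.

Method 1 - Direct subtraction (column by column from the right: bit − bit − borrow-in; if negative, add 2 and borrow 1 from the next column):
borrow: 0001100
        0101101
-       0000110
---------------
        0100111

Method 2 - Add two's complement:
Two's complement of 0000110: invert → 1111001, add 1 → 1111010
  0101101
+ 1111010
---------
 10100111  (end carry out of the top bit = 1)
Discarding the end carry: 0100111
Decimal check:
  0101101 = 32 + 8 + 4 + 1 = 45
  0000110 = 4 + 2 = 6
  45 - 6 = 39, and 0100111 = 32 + 4 + 2 + 1 = 39 ✓



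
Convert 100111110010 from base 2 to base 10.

Sum of powers of 2 for each 1-bit:
2^1 + 2^4 + 2^5 + 2^6 + 2^7 + 2^8 + 2^11
= 2 + 16 + 32 + 64 + 128 + 256 + 2048
= 2546



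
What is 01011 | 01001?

OR: 1 when either bit is 1
  01011
| 01001
-------
  01011
Decimal: 11 | 9 = 11



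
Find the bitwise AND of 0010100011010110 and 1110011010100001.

AND: 1 only when both bits are 1
  0010100011010110
& 1110011010100001
------------------
  0010000010000000
Decimal: 10454 & 59041 = 8320



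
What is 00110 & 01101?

AND: 1 only when both bits are 1
  00110
& 01101
-------
  00100
Decimal: 6 & 13 = 4



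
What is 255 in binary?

Using repeated division by 2:
255 ÷ 2 = 127 remainder 1
127 ÷ 2 = 63 remainder 1
63 ÷ 2 = 31 remainder 1
31 ÷ 2 = 15 remainder 1
15 ÷ 2 = 7 remainder 1
7 ÷ 2 = 3 remainder 1
3 ÷ 2 = 1 remainder 1
1 ÷ 2 = 0 remainder 1
Reading remainders bottom to top: 11111111



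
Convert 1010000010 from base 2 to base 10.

Sum of powers of 2 for each 1-bit:
2^1 + 2^7 + 2^9
= 2 + 128 + 512
= 642



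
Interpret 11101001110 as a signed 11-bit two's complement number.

Binary: 11101001110
Sign bit: 1 (negative)
Invert: 00010110001
Add 1:  00010110010
Magnitude: 00010110010 = 128 + 32 + 16 + 2 = 178
Value: -178



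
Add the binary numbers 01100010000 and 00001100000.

Add column by column from the right: bit + bit + carry-in; write the sum mod 2, carry 1 when the sum is 2 or 3.
carry:  00000000000
        01100010000
+       00001100000
-------------------
       001101110000
(the carry out of the leftmost column, 0, becomes the leading bit)
Decimal check:
  01100010000 = 512 + 256 + 16 = 784
  00001100000 = 64 + 32 = 96
  784 + 96 = 880, and 001101110000 = 512 + 256 + 64 + 32 + 16 = 880 ✓



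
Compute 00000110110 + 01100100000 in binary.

Add column by column from the right: bit + bit + carry-in; write the sum mod 2, carry 1 when the sum is 2 or 3.
carry:  00001000000
        00000110110
+       01100100000
-------------------
       001101010110
(the carry out of the leftmost column, 0, becomes the leading bit)
Decimal check:
  00000110110 = 32 + 16 + 4 + 2 = 54
  01100100000 = 512 + 256 + 32 = 800
  54 + 800 = 854, and 001101010110 = 512 + 256 + 64 + 16 + 4 + 2 = 854 ✓



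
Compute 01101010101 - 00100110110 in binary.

Method 1 - Direct subtraction (column by column from the right: bit − bit − borrow-in; if negative, add 2 and borrow 1 from the next column):
borrow: 00001111100
        01101010101
-       00100110110
-------------------
        01000011111

Method 2 - Add two's complement:
Two's complement of 00100110110: invert → 11011001001, add 1 → 11011001010
  01101010101
+ 11011001010
-------------
 101000011111  (end carry out of the top bit = 1)
Discarding the end carry: 01000011111
Decimal check:
  01101010101 = 512 + 256 + 64 + 16 + 4 + 1 = 853
  00100110110 = 256 + 32 + 16 + 4 + 2 = 310
  853 - 310 = 543, and 01000011111 = 512 + 16 + 8 + 4 + 2 + 1 = 543 ✓



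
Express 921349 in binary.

Using repeated division by 2:
921349 ÷ 2 = 460674 remainder 1
460674 ÷ 2 = 230337 remainder 0
230337 ÷ 2 = 115168 remainder 1
115168 ÷ 2 = 57584 remainder 0
57584 ÷ 2 = 28792 remainder 0
28792 ÷ 2 = 14396 remainder 0
14396 ÷ 2 = 7198 remainder 0
7198 ÷ 2 = 3599 remainder 0
3599 ÷ 2 = 1799 remainder 1
1799 ÷ 2 = 899 remainder 1
899 ÷ 2 = 449 remainder 1
449 ÷ 2 = 224 remainder 1
224 ÷ 2 = 112 remainder 0
112 ÷ 2 = 56 remainder 0
56 ÷ 2 = 28 remainder 0
28 ÷ 2 = 14 remainder 0
14 ÷ 2 = 7 remainder 0
7 ÷ 2 = 3 remainder 1
3 ÷ 2 = 1 remainder 1
1 ÷ 2 = 0 remainder 1
Reading remainders bottom to top: 11100000111100000101



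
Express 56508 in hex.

Using repeated division by 16 (digits 10–15 are A–F):
56508 ÷ 16 = 3531 remainder 12 (C)
3531 ÷ 16 = 220 remainder 11 (B)
220 ÷ 16 = 13 remainder 12 (C)
13 ÷ 16 = 0 remainder 13 (D)
Reading remainders bottom to top: DCBC



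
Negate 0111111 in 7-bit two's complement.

Original: 0111111
Step 1 - Invert all bits: 1000000
Step 2 - Add 1: 1000001
Verification: 0111111 + 1000001 = 10000000; discarding the end carry (carry out of the top bit) leaves the 7-bit value 0000000, as required for x + (-x)



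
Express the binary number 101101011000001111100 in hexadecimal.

Group into 4-bit nibbles from right:
  0001 = 1
  0110 = 6
  1011 = B
  0000 = 0
  0111 = 7
  1100 = C
Result: 16B07C



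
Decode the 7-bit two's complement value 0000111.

Binary: 0000111
Sign bit: 0 (non-negative)
Read directly as an unsigned value:
0000111 = 4 + 2 + 1 = 7
Value: 7



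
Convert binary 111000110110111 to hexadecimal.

Group into 4-bit nibbles from right:
  0111 = 7
  0001 = 1
  1011 = B
  0111 = 7
Result: 71B7



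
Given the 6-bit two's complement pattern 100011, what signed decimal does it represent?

Binary: 100011
Sign bit: 1 (negative)
Invert: 011100
Add 1:  011101
Magnitude: 011101 = 16 + 8 + 4 + 1 = 29
Value: -29



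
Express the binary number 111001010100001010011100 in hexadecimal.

Group into 4-bit nibbles from right:
  1110 = E
  0101 = 5
  0100 = 4
  0010 = 2
  1001 = 9
  1100 = C
Result: E5429C



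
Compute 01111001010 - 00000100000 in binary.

Method 1 - Direct subtraction (column by column from the right: bit − bit − borrow-in; if negative, add 2 and borrow 1 from the next column):
borrow: 00001000000
        01111001010
-       00000100000
-------------------
        01110101010

Method 2 - Add two's complement:
Two's complement of 00000100000: invert → 11111011111, add 1 → 11111100000
  01111001010
+ 11111100000
-------------
 101110101010  (end carry out of the top bit = 1)
Discarding the end carry: 01110101010
Decimal check:
  01111001010 = 512 + 256 + 128 + 64 + 8 + 2 = 970
  00000100000 = 32
  970 - 32 = 938, and 01110101010 = 512 + 256 + 128 + 32 + 8 + 2 = 938 ✓



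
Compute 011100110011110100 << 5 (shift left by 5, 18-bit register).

Original: 011100110011110100 (decimal 118004)
Shift left by 5 positions
Append 5 zeros on the right and drop the 5 high bits that overflow the 18-bit width
Result: 011001111010000000 (decimal 106112)
Equivalent: 118004 << 5 = 118004 × 2^5 = 3776128, truncated to 18 bits = 106112



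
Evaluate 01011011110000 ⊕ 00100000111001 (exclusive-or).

XOR: 1 when bits differ
  01011011110000
^ 00100000111001
----------------
  01111011001001
Decimal: 5872 ^ 2105 = 7881



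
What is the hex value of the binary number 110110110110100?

Group into 4-bit nibbles from right:
  0110 = 6
  1101 = D
  1011 = B
  0100 = 4
Result: 6DB4



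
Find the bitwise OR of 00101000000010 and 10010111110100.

OR: 1 when either bit is 1
  00101000000010
| 10010111110100
----------------
  10111111110110
Decimal: 2562 | 9716 = 12278



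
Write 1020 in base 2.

Using repeated division by 2:
1020 ÷ 2 = 510 remainder 0
510 ÷ 2 = 255 remainder 0
255 ÷ 2 = 127 remainder 1
127 ÷ 2 = 63 remainder 1
63 ÷ 2 = 31 remainder 1
31 ÷ 2 = 15 remainder 1
15 ÷ 2 = 7 remainder 1
7 ÷ 2 = 3 remainder 1
3 ÷ 2 = 1 remainder 1
1 ÷ 2 = 0 remainder 1
Reading remainders bottom to top: 1111111100



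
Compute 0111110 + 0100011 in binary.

Add column by column from the right: bit + bit + carry-in; write the sum mod 2, carry 1 when the sum is 2 or 3.
carry:  1111100
        0111110
+       0100011
---------------
       01100001
(the carry out of the leftmost column, 0, becomes the leading bit)
Decimal check:
  0111110 = 32 + 16 + 8 + 4 + 2 = 62
  0100011 = 32 + 2 + 1 = 35
  62 + 35 = 97, and 01100001 = 64 + 32 + 1 = 97 ✓



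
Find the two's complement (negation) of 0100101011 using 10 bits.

Original: 0100101011
Step 1 - Invert all bits: 1011010100
Step 2 - Add 1: 1011010101
Verification: 0100101011 + 1011010101 = 10000000000; discarding the end carry (carry out of the top bit) leaves the 10-bit value 0000000000, as required for x + (-x)



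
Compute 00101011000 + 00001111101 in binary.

Add column by column from the right: bit + bit + carry-in; write the sum mod 2, carry 1 when the sum is 2 or 3.
carry:  00011110000
        00101011000
+       00001111101
-------------------
       000111010101
(the carry out of the leftmost column, 0, becomes the leading bit)
Decimal check:
  00101011000 = 256 + 64 + 16 + 8 = 344
  00001111101 = 64 + 32 + 16 + 8 + 4 + 1 = 125
  344 + 125 = 469, and 000111010101 = 256 + 128 + 64 + 16 + 4 + 1 = 469 ✓



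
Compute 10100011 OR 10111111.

OR: 1 when either bit is 1
  10100011
| 10111111
----------
  10111111
Decimal: 163 | 191 = 191



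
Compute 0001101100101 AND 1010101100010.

AND: 1 only when both bits are 1
  0001101100101
& 1010101100010
---------------
  0000101100000
Decimal: 869 & 5474 = 352



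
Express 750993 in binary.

Using repeated division by 2:
750993 ÷ 2 = 375496 remainder 1
375496 ÷ 2 = 187748 remainder 0
187748 ÷ 2 = 93874 remainder 0
93874 ÷ 2 = 46937 remainder 0
46937 ÷ 2 = 23468 remainder 1
23468 ÷ 2 = 11734 remainder 0
11734 ÷ 2 = 5867 remainder 0
5867 ÷ 2 = 2933 remainder 1
2933 ÷ 2 = 1466 remainder 1
1466 ÷ 2 = 733 remainder 0
733 ÷ 2 = 366 remainder 1
366 ÷ 2 = 183 remainder 0
183 ÷ 2 = 91 remainder 1
91 ÷ 2 = 45 remainder 1
45 ÷ 2 = 22 remainder 1
22 ÷ 2 = 11 remainder 0
11 ÷ 2 = 5 remainder 1
5 ÷ 2 = 2 remainder 1
2 ÷ 2 = 1 remainder 0
1 ÷ 2 = 0 remainder 1
Reading remainders bottom to top: 10110111010110010001



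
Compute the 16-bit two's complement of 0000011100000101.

Original: 0000011100000101
Step 1 - Invert all bits: 1111100011111010
Step 2 - Add 1: 1111100011111011
Verification: 0000011100000101 + 1111100011111011 = 10000000000000000; discarding the end carry (carry out of the top bit) leaves the 16-bit value 0000000000000000, as required for x + (-x)



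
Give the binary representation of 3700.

Using repeated division by 2:
3700 ÷ 2 = 1850 remainder 0
1850 ÷ 2 = 925 remainder 0
925 ÷ 2 = 462 remainder 1
462 ÷ 2 = 231 remainder 0
231 ÷ 2 = 115 remainder 1
115 ÷ 2 = 57 remainder 1
57 ÷ 2 = 28 remainder 1
28 ÷ 2 = 14 remainder 0
14 ÷ 2 = 7 remainder 0
7 ÷ 2 = 3 remainder 1
3 ÷ 2 = 1 remainder 1
1 ÷ 2 = 0 remainder 1
Reading remainders bottom to top: 111001110100



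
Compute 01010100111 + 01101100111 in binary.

Add column by column from the right: bit + bit + carry-in; write the sum mod 2, carry 1 when the sum is 2 or 3.
carry:  11111001110
        01010100111
+       01101100111
-------------------
       011000001110
(the carry out of the leftmost column, 0, becomes the leading bit)
Decimal check:
  01010100111 = 512 + 128 + 32 + 4 + 2 + 1 = 679
  01101100111 = 512 + 256 + 64 + 32 + 4 + 2 + 1 = 871
  679 + 871 = 1550, and 011000001110 = 1024 + 512 + 8 + 4 + 2 = 1550 ✓



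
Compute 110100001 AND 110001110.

AND: 1 only when both bits are 1
  110100001
& 110001110
-----------
  110000000
Decimal: 417 & 398 = 384



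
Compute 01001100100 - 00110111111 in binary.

Method 1 - Direct subtraction (column by column from the right: bit − bit − borrow-in; if negative, add 2 and borrow 1 from the next column):
borrow: 01101111110
        01001100100
-       00110111111
-------------------
        00010100101

Method 2 - Add two's complement:
Two's complement of 00110111111: invert → 11001000000, add 1 → 11001000001
  01001100100
+ 11001000001
-------------
 100010100101  (end carry out of the top bit = 1)
Discarding the end carry: 00010100101
Decimal check:
  01001100100 = 512 + 64 + 32 + 4 = 612
  00110111111 = 256 + 128 + 32 + 16 + 8 + 4 + 2 + 1 = 447
  612 - 447 = 165, and 00010100101 = 128 + 32 + 4 + 1 = 165 ✓



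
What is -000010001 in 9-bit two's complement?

Original: 000010001
Step 1 - Invert all bits: 111101110
Step 2 - Add 1: 111101111
Verification: 000010001 + 111101111 = 1000000000; discarding the end carry (carry out of the top bit) leaves the 9-bit value 000000000, as required for x + (-x)



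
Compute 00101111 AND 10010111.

AND: 1 only when both bits are 1
  00101111
& 10010111
----------
  00000111
Decimal: 47 & 151 = 7



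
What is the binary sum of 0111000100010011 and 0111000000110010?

Add column by column from the right: bit + bit + carry-in; write the sum mod 2, carry 1 when the sum is 2 or 3.
carry:  1110000001100100
        0111000100010011
+       0111000000110010
------------------------
       01110000101000101
(the carry out of the leftmost column, 0, becomes the leading bit)
Decimal check:
  0111000100010011 = 16384 + 8192 + 4096 + 256 + 16 + 2 + 1 = 28947
  0111000000110010 = 16384 + 8192 + 4096 + 32 + 16 + 2 = 28722
  28947 + 28722 = 57669, and 01110000101000101 = 32768 + 16384 + 8192 + 256 + 64 + 4 + 1 = 57669 ✓



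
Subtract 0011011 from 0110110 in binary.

Method 1 - Direct subtraction (column by column from the right: bit − bit − borrow-in; if negative, add 2 and borrow 1 from the next column):
borrow: 0110110
        0110110
-       0011011
---------------
        0011011

Method 2 - Add two's complement:
Two's complement of 0011011: invert → 1100100, add 1 → 1100101
  0110110
+ 1100101
---------
 10011011  (end carry out of the top bit = 1)
Discarding the end carry: 0011011
Decimal check:
  0110110 = 32 + 16 + 4 + 2 = 54
  0011011 = 16 + 8 + 2 + 1 = 27
  54 - 27 = 27, and 0011011 = 16 + 8 + 2 + 1 = 27 ✓



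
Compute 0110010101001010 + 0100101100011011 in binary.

Add column by column from the right: bit + bit + carry-in; write the sum mod 2, carry 1 when the sum is 2 or 3.
carry:  1001111000110100
        0110010101001010
+       0100101100011011
------------------------
       01011000001100101
(the carry out of the leftmost column, 0, becomes the leading bit)
Decimal check:
  0110010101001010 = 16384 + 8192 + 1024 + 256 + 64 + 8 + 2 = 25930
  0100101100011011 = 16384 + 2048 + 512 + 256 + 16 + 8 + 2 + 1 = 19227
  25930 + 19227 = 45157, and 01011000001100101 = 32768 + 8192 + 4096 + 64 + 32 + 4 + 1 = 45157 ✓



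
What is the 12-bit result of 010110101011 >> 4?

Original: 010110101011 (decimal 1451)
Shift right by 4 positions
Drop the 4 low bits; fill with zeros on the left
Result: 000001011010 (decimal 90)
Equivalent: 1451 >> 4 = 1451 ÷ 2^4 = 90



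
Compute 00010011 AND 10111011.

AND: 1 only when both bits are 1
  00010011
& 10111011
----------
  00010011
Decimal: 19 & 187 = 19



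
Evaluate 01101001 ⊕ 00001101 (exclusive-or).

XOR: 1 when bits differ
  01101001
^ 00001101
----------
  01100100
Decimal: 105 ^ 13 = 100



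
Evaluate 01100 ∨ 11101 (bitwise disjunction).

OR: 1 when either bit is 1
  01100
| 11101
-------
  11101
Decimal: 12 | 29 = 29



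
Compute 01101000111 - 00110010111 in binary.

Method 1 - Direct subtraction (column by column from the right: bit − bit − borrow-in; if negative, add 2 and borrow 1 from the next column):
borrow: 01101100000
        01101000111
-       00110010111
-------------------
        00110110000

Method 2 - Add two's complement:
Two's complement of 00110010111: invert → 11001101000, add 1 → 11001101001
  01101000111
+ 11001101001
-------------
 100110110000  (end carry out of the top bit = 1)
Discarding the end carry: 00110110000
Decimal check:
  01101000111 = 512 + 256 + 64 + 4 + 2 + 1 = 839
  00110010111 = 256 + 128 + 16 + 4 + 2 + 1 = 407
  839 - 407 = 432, and 00110110000 = 256 + 128 + 32 + 16 = 432 ✓



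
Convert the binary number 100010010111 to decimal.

Sum of powers of 2 for each 1-bit:
2^0 + 2^1 + 2^2 + 2^4 + 2^7 + 2^11
= 1 + 2 + 4 + 16 + 128 + 2048
= 2199



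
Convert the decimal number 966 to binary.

Using repeated division by 2:
966 ÷ 2 = 483 remainder 0
483 ÷ 2 = 241 remainder 1
241 ÷ 2 = 120 remainder 1
120 ÷ 2 = 60 remainder 0
60 ÷ 2 = 30 remainder 0
30 ÷ 2 = 15 remainder 0
15 ÷ 2 = 7 remainder 1
7 ÷ 2 = 3 remainder 1
3 ÷ 2 = 1 remainder 1
1 ÷ 2 = 0 remainder 1
Reading remainders bottom to top: 1111000110



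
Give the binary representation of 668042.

Using repeated division by 2:
668042 ÷ 2 = 334021 remainder 0
334021 ÷ 2 = 167010 remainder 1
167010 ÷ 2 = 83505 remainder 0
83505 ÷ 2 = 41752 remainder 1
41752 ÷ 2 = 20876 remainder 0
20876 ÷ 2 = 10438 remainder 0
10438 ÷ 2 = 5219 remainder 0
5219 ÷ 2 = 2609 remainder 1
2609 ÷ 2 = 1304 remainder 1
1304 ÷ 2 = 652 remainder 0
652 ÷ 2 = 326 remainder 0
326 ÷ 2 = 163 remainder 0
163 ÷ 2 = 81 remainder 1
81 ÷ 2 = 40 remainder 1
40 ÷ 2 = 20 remainder 0
20 ÷ 2 = 10 remainder 0
10 ÷ 2 = 5 remainder 0
5 ÷ 2 = 2 remainder 1
2 ÷ 2 = 1 remainder 0
1 ÷ 2 = 0 remainder 1
Reading remainders bottom to top: 10100011000110001010



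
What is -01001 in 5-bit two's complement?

Original: 01001
Step 1 - Invert all bits: 10110
Step 2 - Add 1: 10111
Verification: 01001 + 10111 = 100000; discarding the end carry (carry out of the top bit) leaves the 5-bit value 00000, as required for x + (-x)



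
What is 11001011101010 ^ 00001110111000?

XOR: 1 when bits differ
  11001011101010
^ 00001110111000
----------------
  11000101010010
Decimal: 13034 ^ 952 = 12626



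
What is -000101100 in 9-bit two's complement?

Original: 000101100
Step 1 - Invert all bits: 111010011
Step 2 - Add 1: 111010100
Verification: 000101100 + 111010100 = 1000000000; discarding the end carry (carry out of the top bit) leaves the 9-bit value 000000000, as required for x + (-x)



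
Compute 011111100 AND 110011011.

AND: 1 only when both bits are 1
  011111100
& 110011011
-----------
  010011000
Decimal: 252 & 411 = 152



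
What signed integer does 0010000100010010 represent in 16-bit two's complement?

Binary: 0010000100010010
Sign bit: 0 (non-negative)
Read directly as an unsigned value:
0010000100010010 = 8192 + 256 + 16 + 2 = 8466
Value: 8466



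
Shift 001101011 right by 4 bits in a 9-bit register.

Original: 001101011 (decimal 107)
Shift right by 4 positions
Drop the 4 low bits; fill with zeros on the left
Result: 000000110 (decimal 6)
Equivalent: 107 >> 4 = 107 ÷ 2^4 = 6



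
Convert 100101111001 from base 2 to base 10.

Sum of powers of 2 for each 1-bit:
2^0 + 2^3 + 2^4 + 2^5 + 2^6 + 2^8 + 2^11
= 1 + 8 + 16 + 32 + 64 + 256 + 2048
= 2425



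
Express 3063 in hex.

Using repeated division by 16 (digits 10–15 are A–F):
3063 ÷ 16 = 191 remainder 7
191 ÷ 16 = 11 remainder 15 (F)
11 ÷ 16 = 0 remainder 11 (B)
Reading remainders bottom to top: BF7



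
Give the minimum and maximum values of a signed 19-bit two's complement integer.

For 19-bit two's complement:
Minimum: -2^18 = -262144
Maximum: 2^18 - 1 = 262143



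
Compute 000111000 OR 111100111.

OR: 1 when either bit is 1
  000111000
| 111100111
-----------
  111111111
Decimal: 56 | 487 = 511

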